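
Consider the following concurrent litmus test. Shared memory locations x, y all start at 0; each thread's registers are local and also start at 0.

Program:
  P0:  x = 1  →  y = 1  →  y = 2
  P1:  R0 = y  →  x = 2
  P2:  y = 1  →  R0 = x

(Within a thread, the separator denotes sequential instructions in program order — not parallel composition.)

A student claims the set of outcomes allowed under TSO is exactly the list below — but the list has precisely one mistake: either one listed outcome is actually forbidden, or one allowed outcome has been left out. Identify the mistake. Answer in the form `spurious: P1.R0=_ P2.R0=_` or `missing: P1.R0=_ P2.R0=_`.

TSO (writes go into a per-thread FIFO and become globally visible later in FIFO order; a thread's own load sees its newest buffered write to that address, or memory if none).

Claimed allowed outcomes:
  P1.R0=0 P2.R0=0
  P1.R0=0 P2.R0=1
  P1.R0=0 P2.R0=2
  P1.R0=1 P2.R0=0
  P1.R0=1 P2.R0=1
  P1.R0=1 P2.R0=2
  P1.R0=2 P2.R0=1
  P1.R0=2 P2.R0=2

outcome vector order: (P1.R0,P2.R0)
TSO (9): <0 0>; <0 1>; <0 2>; <1 0>; <1 1>; <1 2>; <2 0>; <2 1>; <2 2>
TSO∖claimed = {<2 0>}

missing: P1.R0=2 P2.R0=0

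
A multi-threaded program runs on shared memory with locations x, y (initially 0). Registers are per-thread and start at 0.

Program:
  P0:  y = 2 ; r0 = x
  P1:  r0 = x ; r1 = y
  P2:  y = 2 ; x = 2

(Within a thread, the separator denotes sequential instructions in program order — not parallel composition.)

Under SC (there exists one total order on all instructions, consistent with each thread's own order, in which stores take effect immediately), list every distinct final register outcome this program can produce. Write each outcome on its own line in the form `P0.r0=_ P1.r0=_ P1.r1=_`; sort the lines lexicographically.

P0.r0=0 P1.r0=0 P1.r1=0
P0.r0=0 P1.r0=0 P1.r1=2
P0.r0=0 P1.r0=2 P1.r1=2
P0.r0=2 P1.r0=0 P1.r1=0
P0.r0=2 P1.r0=0 P1.r1=2
P0.r0=2 P1.r0=2 P1.r1=2

outcome vector order: (P0.r0,P1.r0,P1.r1)
|SC outcomes| = 6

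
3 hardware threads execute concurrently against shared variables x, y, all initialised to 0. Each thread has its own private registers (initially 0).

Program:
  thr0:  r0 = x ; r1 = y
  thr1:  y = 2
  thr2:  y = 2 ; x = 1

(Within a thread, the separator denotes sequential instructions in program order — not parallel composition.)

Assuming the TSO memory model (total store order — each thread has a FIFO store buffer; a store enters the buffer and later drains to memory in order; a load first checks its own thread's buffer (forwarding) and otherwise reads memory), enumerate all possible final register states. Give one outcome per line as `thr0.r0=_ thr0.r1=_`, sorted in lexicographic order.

thr0.r0=0 thr0.r1=0
thr0.r0=0 thr0.r1=2
thr0.r0=1 thr0.r1=2

outcome vector order: (thr0.r0,thr0.r1)
|TSO outcomes| = 3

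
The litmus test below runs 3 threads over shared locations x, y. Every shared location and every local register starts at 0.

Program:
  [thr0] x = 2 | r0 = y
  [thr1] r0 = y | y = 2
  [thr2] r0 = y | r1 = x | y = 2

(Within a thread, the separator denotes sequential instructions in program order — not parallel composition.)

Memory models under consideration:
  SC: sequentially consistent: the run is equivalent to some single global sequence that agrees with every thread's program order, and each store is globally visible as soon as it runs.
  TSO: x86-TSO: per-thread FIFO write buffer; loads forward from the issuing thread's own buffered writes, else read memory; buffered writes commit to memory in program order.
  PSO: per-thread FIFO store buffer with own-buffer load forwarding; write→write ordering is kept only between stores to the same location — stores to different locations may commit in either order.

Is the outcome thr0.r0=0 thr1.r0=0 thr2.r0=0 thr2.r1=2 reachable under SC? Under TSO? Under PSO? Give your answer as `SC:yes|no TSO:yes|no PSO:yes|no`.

SC:yes TSO:yes PSO:yes

outcome vector order: (thr0.r0,thr1.r0,thr2.r0,thr2.r1)
SC (11): 0000 0002 0022 0200 0202 2000 2002 2020 2022 2200 2202
TSO (12): 0000 0002 0020 0022 0200 0202 2000 2002 2020 2022 2200 2202
PSO (12): 0000 0002 0020 0022 0200 0202 2000 2002 2020 2022 2200 2202
target 0002 ∈ {SC,TSO,PSO}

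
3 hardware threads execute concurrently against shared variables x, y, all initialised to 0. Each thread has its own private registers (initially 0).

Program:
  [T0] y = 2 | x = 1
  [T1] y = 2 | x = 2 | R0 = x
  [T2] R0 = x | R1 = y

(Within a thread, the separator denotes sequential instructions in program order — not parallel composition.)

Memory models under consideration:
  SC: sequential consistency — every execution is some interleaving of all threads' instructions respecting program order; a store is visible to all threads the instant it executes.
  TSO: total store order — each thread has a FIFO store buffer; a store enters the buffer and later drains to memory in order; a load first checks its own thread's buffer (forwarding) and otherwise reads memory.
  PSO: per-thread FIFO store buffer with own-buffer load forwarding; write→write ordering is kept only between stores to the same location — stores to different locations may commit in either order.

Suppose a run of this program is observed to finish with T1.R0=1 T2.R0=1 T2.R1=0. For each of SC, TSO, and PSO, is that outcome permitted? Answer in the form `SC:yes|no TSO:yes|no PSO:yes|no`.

outcome vector order: (T1.R0,T2.R0,T2.R1)
SC: 8 outcomes — {1/0/0, 1/0/2, 1/1/2, 1/2/2, 2/0/0, 2/0/2, 2/1/2, 2/2/2}
TSO: 8 outcomes — {1/0/0, 1/0/2, 1/1/2, 1/2/2, 2/0/0, 2/0/2, 2/1/2, 2/2/2}
PSO: 12 outcomes — {1/0/0, 1/0/2, 1/1/0, 1/1/2, 1/2/0, 1/2/2, 2/0/0, 2/0/2, 2/1/0, 2/1/2, 2/2/0, 2/2/2}
target 1/1/0 ∈ {PSO}

SC:no TSO:no PSO:yes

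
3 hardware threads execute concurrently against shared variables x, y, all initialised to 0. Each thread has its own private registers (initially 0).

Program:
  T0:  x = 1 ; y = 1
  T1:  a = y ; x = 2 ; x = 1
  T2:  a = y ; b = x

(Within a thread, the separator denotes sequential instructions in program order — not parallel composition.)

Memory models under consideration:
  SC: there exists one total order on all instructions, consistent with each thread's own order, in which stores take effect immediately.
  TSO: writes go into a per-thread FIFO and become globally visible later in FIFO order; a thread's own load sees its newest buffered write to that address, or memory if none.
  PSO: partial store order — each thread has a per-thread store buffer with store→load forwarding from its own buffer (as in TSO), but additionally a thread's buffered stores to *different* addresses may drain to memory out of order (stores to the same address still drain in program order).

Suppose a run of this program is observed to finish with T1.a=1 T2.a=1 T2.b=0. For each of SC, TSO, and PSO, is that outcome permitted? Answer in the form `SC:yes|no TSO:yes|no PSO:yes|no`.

outcome vector order: (T1.a,T2.a,T2.b)
SC (10): 0/0/0, 0/0/1, 0/0/2, 0/1/1, 0/1/2, 1/0/0, 1/0/1, 1/0/2, 1/1/1, 1/1/2
TSO (10): 0/0/0, 0/0/1, 0/0/2, 0/1/1, 0/1/2, 1/0/0, 1/0/1, 1/0/2, 1/1/1, 1/1/2
PSO (12): 0/0/0, 0/0/1, 0/0/2, 0/1/0, 0/1/1, 0/1/2, 1/0/0, 1/0/1, 1/0/2, 1/1/0, 1/1/1, 1/1/2
target 1/1/0 ∈ {PSO}

SC:no TSO:no PSO:yes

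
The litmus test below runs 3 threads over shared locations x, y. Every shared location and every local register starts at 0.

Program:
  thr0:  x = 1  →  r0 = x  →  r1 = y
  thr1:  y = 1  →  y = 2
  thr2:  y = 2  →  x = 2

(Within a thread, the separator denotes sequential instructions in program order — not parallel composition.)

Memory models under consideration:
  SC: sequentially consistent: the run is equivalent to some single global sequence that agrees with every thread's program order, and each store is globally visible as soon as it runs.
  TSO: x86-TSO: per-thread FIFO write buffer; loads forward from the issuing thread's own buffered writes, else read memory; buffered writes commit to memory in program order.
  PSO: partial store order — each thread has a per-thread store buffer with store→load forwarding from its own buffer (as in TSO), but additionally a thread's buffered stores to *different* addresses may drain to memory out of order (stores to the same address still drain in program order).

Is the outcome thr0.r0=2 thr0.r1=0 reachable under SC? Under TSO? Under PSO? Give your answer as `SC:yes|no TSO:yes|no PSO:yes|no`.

SC:no TSO:no PSO:yes

outcome vector order: (thr0.r0,thr0.r1)
[SC] allowed = {(1,0) (1,1) (1,2) (2,1) (2,2)}
[TSO] allowed = {(1,0) (1,1) (1,2) (2,1) (2,2)}
[PSO] allowed = {(1,0) (1,1) (1,2) (2,0) (2,1) (2,2)}
target (2,0) ∈ {PSO}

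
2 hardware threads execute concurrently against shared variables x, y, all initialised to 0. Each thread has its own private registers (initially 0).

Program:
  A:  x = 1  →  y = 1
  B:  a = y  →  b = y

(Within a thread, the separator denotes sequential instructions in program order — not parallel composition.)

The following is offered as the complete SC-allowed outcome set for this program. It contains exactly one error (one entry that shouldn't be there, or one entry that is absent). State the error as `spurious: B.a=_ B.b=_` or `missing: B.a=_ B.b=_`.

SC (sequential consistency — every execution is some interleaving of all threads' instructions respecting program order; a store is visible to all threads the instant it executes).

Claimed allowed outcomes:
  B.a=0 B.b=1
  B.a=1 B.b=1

outcome vector order: (B.a,B.b)
SC: 3 outcomes — {00 01 11}
SC∖claimed = {00}

missing: B.a=0 B.b=0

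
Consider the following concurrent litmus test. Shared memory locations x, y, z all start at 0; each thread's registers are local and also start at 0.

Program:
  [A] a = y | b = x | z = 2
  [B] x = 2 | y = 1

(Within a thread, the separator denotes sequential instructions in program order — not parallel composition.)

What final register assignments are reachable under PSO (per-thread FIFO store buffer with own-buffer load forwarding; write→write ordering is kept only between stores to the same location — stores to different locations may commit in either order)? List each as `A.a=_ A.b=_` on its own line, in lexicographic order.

outcome vector order: (A.a,A.b)
|PSO outcomes| = 4

A.a=0 A.b=0
A.a=0 A.b=2
A.a=1 A.b=0
A.a=1 A.b=2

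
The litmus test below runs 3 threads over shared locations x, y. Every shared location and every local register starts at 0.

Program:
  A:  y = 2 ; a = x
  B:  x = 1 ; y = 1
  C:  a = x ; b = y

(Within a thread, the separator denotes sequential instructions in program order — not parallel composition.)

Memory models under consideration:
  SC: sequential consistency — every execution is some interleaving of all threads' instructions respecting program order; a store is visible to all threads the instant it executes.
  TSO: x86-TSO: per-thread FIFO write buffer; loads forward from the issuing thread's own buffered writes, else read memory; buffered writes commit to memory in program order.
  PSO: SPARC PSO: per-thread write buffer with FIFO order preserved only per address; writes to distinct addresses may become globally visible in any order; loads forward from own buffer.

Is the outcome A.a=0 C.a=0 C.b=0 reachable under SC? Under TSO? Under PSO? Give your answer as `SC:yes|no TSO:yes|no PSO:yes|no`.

outcome vector order: (A.a,C.a,C.b)
SC (11): <0 0 0>, <0 0 1>, <0 0 2>, <0 1 1>, <0 1 2>, <1 0 0>, <1 0 1>, <1 0 2>, <1 1 0>, <1 1 1>, <1 1 2>
TSO (12): <0 0 0>, <0 0 1>, <0 0 2>, <0 1 0>, <0 1 1>, <0 1 2>, <1 0 0>, <1 0 1>, <1 0 2>, <1 1 0>, <1 1 1>, <1 1 2>
PSO (12): <0 0 0>, <0 0 1>, <0 0 2>, <0 1 0>, <0 1 1>, <0 1 2>, <1 0 0>, <1 0 1>, <1 0 2>, <1 1 0>, <1 1 1>, <1 1 2>
target <0 0 0> ∈ {SC,TSO,PSO}

SC:yes TSO:yes PSO:yes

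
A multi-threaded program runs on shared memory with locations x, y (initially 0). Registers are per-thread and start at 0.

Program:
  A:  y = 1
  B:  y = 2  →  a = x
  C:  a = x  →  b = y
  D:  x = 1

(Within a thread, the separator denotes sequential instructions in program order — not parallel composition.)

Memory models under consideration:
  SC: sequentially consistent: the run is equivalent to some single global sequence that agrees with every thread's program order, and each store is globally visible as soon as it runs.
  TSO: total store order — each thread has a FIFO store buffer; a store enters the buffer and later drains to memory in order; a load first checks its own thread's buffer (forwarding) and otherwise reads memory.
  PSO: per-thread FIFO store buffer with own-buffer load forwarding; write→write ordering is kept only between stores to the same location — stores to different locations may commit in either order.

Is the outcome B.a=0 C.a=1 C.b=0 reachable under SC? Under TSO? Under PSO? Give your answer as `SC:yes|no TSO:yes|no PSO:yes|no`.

SC:no TSO:yes PSO:yes

outcome vector order: (B.a,C.a,C.b)
SC (11): 0/0/0; 0/0/1; 0/0/2; 0/1/1; 0/1/2; 1/0/0; 1/0/1; 1/0/2; 1/1/0; 1/1/1; 1/1/2
TSO (12): 0/0/0; 0/0/1; 0/0/2; 0/1/0; 0/1/1; 0/1/2; 1/0/0; 1/0/1; 1/0/2; 1/1/0; 1/1/1; 1/1/2
PSO (12): 0/0/0; 0/0/1; 0/0/2; 0/1/0; 0/1/1; 0/1/2; 1/0/0; 1/0/1; 1/0/2; 1/1/0; 1/1/1; 1/1/2
target 0/1/0 ∈ {TSO,PSO}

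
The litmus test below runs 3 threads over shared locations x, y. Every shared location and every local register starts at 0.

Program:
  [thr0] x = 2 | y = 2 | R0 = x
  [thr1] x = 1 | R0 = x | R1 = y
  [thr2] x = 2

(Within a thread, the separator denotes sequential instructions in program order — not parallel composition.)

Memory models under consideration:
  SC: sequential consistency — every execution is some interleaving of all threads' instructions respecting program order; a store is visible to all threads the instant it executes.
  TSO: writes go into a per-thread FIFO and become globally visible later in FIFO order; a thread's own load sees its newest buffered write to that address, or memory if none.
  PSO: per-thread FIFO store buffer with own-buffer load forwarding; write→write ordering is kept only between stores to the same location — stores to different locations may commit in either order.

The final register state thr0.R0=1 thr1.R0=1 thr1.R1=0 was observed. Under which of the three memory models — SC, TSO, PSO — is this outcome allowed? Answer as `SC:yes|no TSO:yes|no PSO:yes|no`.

SC:yes TSO:yes PSO:yes

outcome vector order: (thr0.R0,thr1.R0,thr1.R1)
SC: 7 outcomes — {110, 112, 122, 210, 212, 220, 222}
TSO: 8 outcomes — {110, 112, 120, 122, 210, 212, 220, 222}
PSO: 8 outcomes — {110, 112, 120, 122, 210, 212, 220, 222}
target 110 ∈ {SC,TSO,PSO}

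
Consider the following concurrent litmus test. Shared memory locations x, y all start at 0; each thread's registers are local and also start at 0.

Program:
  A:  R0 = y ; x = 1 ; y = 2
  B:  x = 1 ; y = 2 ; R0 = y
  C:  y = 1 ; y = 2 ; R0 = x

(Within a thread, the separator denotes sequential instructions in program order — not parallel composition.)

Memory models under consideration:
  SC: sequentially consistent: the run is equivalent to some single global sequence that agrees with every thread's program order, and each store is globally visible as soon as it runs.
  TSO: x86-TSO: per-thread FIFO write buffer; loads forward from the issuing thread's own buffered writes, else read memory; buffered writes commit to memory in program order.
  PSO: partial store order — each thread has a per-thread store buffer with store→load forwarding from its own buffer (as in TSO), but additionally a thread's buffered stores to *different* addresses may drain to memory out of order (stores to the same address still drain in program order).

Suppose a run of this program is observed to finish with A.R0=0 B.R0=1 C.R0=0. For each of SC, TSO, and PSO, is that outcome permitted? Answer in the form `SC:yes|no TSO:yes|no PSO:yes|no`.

outcome vector order: (A.R0,B.R0,C.R0)
SC (9): (0,1,1), (0,2,0), (0,2,1), (1,1,1), (1,2,0), (1,2,1), (2,1,1), (2,2,0), (2,2,1)
TSO (12): (0,1,0), (0,1,1), (0,2,0), (0,2,1), (1,1,0), (1,1,1), (1,2,0), (1,2,1), (2,1,0), (2,1,1), (2,2,0), (2,2,1)
PSO (12): (0,1,0), (0,1,1), (0,2,0), (0,2,1), (1,1,0), (1,1,1), (1,2,0), (1,2,1), (2,1,0), (2,1,1), (2,2,0), (2,2,1)
target (0,1,0) ∈ {TSO,PSO}

SC:no TSO:yes PSO:yes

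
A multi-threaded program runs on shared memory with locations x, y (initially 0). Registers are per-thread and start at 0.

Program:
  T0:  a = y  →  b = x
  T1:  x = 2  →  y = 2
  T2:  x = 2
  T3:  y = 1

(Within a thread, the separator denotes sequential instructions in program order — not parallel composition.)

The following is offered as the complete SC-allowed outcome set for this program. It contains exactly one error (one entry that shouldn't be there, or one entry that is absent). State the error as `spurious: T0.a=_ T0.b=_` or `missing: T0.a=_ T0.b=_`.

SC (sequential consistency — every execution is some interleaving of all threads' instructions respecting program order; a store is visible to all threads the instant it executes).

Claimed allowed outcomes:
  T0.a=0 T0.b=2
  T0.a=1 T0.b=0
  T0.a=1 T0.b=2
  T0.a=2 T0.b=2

outcome vector order: (T0.a,T0.b)
[SC] allowed = {(0,0) (0,2) (1,0) (1,2) (2,2)}
SC∖claimed = {(0,0)}

missing: T0.a=0 T0.b=0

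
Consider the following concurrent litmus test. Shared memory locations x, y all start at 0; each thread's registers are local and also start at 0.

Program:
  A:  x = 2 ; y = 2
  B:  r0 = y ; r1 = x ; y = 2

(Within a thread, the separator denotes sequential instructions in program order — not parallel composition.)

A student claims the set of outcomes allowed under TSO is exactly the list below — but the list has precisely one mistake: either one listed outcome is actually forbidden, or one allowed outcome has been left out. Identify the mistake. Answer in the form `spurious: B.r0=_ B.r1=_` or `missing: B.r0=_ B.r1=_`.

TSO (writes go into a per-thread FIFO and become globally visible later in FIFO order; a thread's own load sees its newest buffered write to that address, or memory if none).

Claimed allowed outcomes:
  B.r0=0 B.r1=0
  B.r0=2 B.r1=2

missing: B.r0=0 B.r1=2

outcome vector order: (B.r0,B.r1)
under TSO → (0,0); (0,2); (2,2)
TSO∖claimed = {(0,2)}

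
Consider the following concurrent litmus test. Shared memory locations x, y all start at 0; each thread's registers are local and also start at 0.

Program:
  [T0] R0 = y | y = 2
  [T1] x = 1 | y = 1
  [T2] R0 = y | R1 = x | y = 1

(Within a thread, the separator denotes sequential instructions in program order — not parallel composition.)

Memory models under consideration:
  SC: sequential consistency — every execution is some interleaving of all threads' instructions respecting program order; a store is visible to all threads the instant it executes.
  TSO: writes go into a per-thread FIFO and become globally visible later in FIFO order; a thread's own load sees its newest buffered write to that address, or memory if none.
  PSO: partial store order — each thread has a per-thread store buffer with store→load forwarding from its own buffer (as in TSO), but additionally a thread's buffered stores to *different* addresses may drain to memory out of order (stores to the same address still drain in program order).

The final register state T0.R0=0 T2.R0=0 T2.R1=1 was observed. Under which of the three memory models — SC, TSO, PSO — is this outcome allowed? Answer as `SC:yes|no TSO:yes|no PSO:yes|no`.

SC:yes TSO:yes PSO:yes

outcome vector order: (T0.R0,T2.R0,T2.R1)
SC: 9 outcomes — {0/0/0 0/0/1 0/1/1 0/2/0 0/2/1 1/0/0 1/0/1 1/1/1 1/2/1}
TSO: 9 outcomes — {0/0/0 0/0/1 0/1/1 0/2/0 0/2/1 1/0/0 1/0/1 1/1/1 1/2/1}
PSO: 12 outcomes — {0/0/0 0/0/1 0/1/0 0/1/1 0/2/0 0/2/1 1/0/0 1/0/1 1/1/0 1/1/1 1/2/0 1/2/1}
target 0/0/1 ∈ {SC,TSO,PSO}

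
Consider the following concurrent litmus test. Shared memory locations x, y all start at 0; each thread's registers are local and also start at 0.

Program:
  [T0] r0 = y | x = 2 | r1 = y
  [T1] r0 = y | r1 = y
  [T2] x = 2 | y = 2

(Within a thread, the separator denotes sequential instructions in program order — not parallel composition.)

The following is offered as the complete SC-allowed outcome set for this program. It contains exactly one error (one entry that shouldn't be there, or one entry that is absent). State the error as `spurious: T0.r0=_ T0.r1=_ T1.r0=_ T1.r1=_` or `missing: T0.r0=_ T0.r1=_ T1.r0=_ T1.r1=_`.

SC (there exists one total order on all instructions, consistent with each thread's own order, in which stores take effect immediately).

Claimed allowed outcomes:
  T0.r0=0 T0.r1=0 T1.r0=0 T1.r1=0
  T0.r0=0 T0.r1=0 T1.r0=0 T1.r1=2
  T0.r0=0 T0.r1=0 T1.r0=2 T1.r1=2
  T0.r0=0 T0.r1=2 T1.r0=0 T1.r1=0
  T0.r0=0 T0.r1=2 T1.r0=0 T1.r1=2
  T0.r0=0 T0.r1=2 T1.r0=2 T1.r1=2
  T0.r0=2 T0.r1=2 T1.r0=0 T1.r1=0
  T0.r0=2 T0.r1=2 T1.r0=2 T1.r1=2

missing: T0.r0=2 T0.r1=2 T1.r0=0 T1.r1=2

outcome vector order: (T0.r0,T0.r1,T1.r0,T1.r1)
under SC → 0000; 0002; 0022; 0200; 0202; 0222; 2200; 2202; 2222
SC∖claimed = {2202}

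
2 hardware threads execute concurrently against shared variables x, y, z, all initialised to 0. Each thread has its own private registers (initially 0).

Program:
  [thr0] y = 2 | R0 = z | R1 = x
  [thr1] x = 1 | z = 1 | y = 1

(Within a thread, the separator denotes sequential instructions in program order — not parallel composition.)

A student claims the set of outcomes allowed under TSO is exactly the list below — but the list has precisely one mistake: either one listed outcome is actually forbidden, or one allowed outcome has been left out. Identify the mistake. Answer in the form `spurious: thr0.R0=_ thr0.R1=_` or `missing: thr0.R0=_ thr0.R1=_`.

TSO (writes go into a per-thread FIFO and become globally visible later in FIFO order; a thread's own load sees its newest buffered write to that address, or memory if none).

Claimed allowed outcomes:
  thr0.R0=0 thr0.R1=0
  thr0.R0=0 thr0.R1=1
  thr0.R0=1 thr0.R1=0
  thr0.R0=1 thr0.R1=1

spurious: thr0.R0=1 thr0.R1=0

outcome vector order: (thr0.R0,thr0.R1)
[TSO] allowed = {(0,0) (0,1) (1,1)}
claimed∖TSO = {(1,0)}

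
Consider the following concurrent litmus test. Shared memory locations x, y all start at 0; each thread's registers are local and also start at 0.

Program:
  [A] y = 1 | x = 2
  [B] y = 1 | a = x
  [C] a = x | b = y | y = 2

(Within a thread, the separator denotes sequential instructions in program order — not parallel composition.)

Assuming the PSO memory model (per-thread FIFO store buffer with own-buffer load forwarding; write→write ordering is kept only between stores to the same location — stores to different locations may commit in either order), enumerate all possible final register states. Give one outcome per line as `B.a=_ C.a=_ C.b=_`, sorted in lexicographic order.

B.a=0 C.a=0 C.b=0
B.a=0 C.a=0 C.b=1
B.a=0 C.a=2 C.b=0
B.a=0 C.a=2 C.b=1
B.a=2 C.a=0 C.b=0
B.a=2 C.a=0 C.b=1
B.a=2 C.a=2 C.b=0
B.a=2 C.a=2 C.b=1

outcome vector order: (B.a,C.a,C.b)
|PSO outcomes| = 8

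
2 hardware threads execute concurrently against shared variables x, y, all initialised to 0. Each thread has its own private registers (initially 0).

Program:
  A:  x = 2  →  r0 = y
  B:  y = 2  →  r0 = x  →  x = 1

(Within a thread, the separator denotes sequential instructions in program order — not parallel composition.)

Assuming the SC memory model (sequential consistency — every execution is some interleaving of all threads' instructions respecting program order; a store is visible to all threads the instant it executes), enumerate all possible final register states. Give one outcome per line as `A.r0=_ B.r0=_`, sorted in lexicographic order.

outcome vector order: (A.r0,B.r0)
|SC outcomes| = 3

A.r0=0 B.r0=2
A.r0=2 B.r0=0
A.r0=2 B.r0=2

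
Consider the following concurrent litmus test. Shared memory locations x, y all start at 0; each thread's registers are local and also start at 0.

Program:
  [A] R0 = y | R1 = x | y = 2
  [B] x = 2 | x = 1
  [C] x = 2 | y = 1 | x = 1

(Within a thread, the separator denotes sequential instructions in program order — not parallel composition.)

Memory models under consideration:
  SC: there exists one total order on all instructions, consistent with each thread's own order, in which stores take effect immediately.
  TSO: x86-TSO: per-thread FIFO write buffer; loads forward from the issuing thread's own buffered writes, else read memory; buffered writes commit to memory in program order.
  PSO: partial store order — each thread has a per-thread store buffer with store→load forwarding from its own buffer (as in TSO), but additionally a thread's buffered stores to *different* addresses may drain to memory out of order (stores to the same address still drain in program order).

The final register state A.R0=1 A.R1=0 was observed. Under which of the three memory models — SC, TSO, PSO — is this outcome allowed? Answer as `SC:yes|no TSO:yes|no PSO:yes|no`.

SC:no TSO:no PSO:yes

outcome vector order: (A.R0,A.R1)
SC (5): 0/0, 0/1, 0/2, 1/1, 1/2
TSO (5): 0/0, 0/1, 0/2, 1/1, 1/2
PSO (6): 0/0, 0/1, 0/2, 1/0, 1/1, 1/2
target 1/0 ∈ {PSO}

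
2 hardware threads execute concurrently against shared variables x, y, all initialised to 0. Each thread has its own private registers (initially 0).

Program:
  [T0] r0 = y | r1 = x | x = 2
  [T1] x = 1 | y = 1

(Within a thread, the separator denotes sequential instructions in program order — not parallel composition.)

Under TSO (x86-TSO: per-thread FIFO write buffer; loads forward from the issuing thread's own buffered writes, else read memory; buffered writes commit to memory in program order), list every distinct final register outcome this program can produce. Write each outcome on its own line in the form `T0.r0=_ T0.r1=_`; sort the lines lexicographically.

outcome vector order: (T0.r0,T0.r1)
|TSO outcomes| = 3

T0.r0=0 T0.r1=0
T0.r0=0 T0.r1=1
T0.r0=1 T0.r1=1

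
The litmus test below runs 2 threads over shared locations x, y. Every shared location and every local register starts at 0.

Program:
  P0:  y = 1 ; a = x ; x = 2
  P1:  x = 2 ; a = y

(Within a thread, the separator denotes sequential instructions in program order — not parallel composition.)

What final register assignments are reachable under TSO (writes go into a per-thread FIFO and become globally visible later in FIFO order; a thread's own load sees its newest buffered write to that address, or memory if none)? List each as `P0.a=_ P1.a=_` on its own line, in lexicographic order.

outcome vector order: (P0.a,P1.a)
|TSO outcomes| = 4

P0.a=0 P1.a=0
P0.a=0 P1.a=1
P0.a=2 P1.a=0
P0.a=2 P1.a=1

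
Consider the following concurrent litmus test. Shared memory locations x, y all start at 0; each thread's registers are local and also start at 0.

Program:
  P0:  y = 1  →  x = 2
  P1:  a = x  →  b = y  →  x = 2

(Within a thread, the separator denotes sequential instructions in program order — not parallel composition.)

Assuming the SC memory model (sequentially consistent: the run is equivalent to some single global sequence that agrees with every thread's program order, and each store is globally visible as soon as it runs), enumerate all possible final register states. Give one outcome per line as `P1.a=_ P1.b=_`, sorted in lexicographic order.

outcome vector order: (P1.a,P1.b)
|SC outcomes| = 3

P1.a=0 P1.b=0
P1.a=0 P1.b=1
P1.a=2 P1.b=1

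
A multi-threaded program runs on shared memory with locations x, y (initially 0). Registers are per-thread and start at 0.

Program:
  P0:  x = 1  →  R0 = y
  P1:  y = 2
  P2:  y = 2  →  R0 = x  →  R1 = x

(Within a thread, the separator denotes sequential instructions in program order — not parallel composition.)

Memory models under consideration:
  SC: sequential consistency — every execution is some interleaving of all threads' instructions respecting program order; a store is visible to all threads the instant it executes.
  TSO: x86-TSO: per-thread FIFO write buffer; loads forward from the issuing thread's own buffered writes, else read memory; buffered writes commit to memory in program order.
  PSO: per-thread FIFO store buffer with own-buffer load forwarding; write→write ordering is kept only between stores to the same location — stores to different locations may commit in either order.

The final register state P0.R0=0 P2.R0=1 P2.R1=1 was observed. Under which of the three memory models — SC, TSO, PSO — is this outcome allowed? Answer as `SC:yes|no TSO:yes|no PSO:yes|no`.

SC:yes TSO:yes PSO:yes

outcome vector order: (P0.R0,P2.R0,P2.R1)
[SC] allowed = {<0 1 1>, <2 0 0>, <2 0 1>, <2 1 1>}
[TSO] allowed = {<0 0 0>, <0 0 1>, <0 1 1>, <2 0 0>, <2 0 1>, <2 1 1>}
[PSO] allowed = {<0 0 0>, <0 0 1>, <0 1 1>, <2 0 0>, <2 0 1>, <2 1 1>}
target <0 1 1> ∈ {SC,TSO,PSO}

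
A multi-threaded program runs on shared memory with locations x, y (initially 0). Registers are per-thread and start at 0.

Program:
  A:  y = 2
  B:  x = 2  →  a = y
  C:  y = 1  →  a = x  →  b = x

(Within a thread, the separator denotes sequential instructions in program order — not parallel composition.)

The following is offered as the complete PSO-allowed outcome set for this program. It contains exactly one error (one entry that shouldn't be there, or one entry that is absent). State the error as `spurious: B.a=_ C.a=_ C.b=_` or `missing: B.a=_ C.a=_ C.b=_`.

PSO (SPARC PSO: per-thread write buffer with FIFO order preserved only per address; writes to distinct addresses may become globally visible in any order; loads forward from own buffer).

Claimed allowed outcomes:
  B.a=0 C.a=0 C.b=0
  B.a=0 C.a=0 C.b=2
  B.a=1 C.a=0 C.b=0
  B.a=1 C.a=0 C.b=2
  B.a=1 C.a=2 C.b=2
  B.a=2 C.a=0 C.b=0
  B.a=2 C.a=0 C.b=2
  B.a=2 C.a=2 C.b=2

missing: B.a=0 C.a=2 C.b=2

outcome vector order: (B.a,C.a,C.b)
[PSO] allowed = {0/0/0; 0/0/2; 0/2/2; 1/0/0; 1/0/2; 1/2/2; 2/0/0; 2/0/2; 2/2/2}
PSO∖claimed = {0/2/2}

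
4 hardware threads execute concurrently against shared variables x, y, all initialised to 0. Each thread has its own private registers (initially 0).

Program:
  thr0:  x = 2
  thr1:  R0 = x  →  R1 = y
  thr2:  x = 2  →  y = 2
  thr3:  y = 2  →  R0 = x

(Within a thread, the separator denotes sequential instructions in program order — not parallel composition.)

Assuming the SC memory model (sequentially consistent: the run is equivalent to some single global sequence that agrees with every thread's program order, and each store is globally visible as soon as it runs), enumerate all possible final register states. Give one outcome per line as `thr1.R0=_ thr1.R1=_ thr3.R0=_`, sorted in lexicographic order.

outcome vector order: (thr1.R0,thr1.R1,thr3.R0)
|SC outcomes| = 7

thr1.R0=0 thr1.R1=0 thr3.R0=0
thr1.R0=0 thr1.R1=0 thr3.R0=2
thr1.R0=0 thr1.R1=2 thr3.R0=0
thr1.R0=0 thr1.R1=2 thr3.R0=2
thr1.R0=2 thr1.R1=0 thr3.R0=2
thr1.R0=2 thr1.R1=2 thr3.R0=0
thr1.R0=2 thr1.R1=2 thr3.R0=2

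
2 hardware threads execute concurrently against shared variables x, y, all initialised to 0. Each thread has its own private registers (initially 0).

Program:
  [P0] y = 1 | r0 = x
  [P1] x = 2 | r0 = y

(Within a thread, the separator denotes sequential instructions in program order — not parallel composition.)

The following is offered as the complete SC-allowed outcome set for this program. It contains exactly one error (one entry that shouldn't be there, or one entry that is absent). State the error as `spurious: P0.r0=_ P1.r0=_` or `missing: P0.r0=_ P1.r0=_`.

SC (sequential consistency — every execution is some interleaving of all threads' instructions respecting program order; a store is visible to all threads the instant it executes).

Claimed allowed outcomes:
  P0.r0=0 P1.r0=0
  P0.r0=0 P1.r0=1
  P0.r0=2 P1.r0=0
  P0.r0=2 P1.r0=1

outcome vector order: (P0.r0,P1.r0)
SC: 3 outcomes — {<0 1>, <2 0>, <2 1>}
claimed∖SC = {<0 0>}

spurious: P0.r0=0 P1.r0=0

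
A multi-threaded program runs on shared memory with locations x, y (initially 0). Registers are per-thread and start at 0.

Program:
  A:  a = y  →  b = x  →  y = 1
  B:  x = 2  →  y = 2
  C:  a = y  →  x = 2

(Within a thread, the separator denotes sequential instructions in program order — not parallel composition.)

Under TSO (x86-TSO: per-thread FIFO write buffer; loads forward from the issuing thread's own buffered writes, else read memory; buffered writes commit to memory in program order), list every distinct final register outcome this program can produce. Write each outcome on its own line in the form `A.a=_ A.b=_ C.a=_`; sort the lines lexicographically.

A.a=0 A.b=0 C.a=0
A.a=0 A.b=0 C.a=1
A.a=0 A.b=0 C.a=2
A.a=0 A.b=2 C.a=0
A.a=0 A.b=2 C.a=1
A.a=0 A.b=2 C.a=2
A.a=2 A.b=2 C.a=0
A.a=2 A.b=2 C.a=1
A.a=2 A.b=2 C.a=2

outcome vector order: (A.a,A.b,C.a)
|TSO outcomes| = 9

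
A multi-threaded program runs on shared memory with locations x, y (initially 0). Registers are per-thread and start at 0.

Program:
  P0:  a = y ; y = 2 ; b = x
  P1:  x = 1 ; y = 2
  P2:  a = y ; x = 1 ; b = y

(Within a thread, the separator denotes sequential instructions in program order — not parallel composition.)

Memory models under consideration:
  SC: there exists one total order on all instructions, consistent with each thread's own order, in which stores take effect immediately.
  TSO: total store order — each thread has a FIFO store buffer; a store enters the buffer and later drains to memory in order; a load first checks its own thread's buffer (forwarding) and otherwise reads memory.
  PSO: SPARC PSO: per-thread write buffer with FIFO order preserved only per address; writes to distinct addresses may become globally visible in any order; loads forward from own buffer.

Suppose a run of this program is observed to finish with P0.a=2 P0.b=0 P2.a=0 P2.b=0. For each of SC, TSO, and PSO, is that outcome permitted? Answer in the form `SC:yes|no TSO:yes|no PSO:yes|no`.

outcome vector order: (P0.a,P0.b,P2.a,P2.b)
under SC → 0/0/0/2; 0/0/2/2; 0/1/0/0; 0/1/0/2; 0/1/2/2; 2/1/0/0; 2/1/0/2; 2/1/2/2
under TSO → 0/0/0/0; 0/0/0/2; 0/0/2/2; 0/1/0/0; 0/1/0/2; 0/1/2/2; 2/1/0/0; 2/1/0/2; 2/1/2/2
under PSO → 0/0/0/0; 0/0/0/2; 0/0/2/2; 0/1/0/0; 0/1/0/2; 0/1/2/2; 2/0/0/0; 2/0/0/2; 2/0/2/2; 2/1/0/0; 2/1/0/2; 2/1/2/2
target 2/0/0/0 ∈ {PSO}

SC:no TSO:no PSO:yes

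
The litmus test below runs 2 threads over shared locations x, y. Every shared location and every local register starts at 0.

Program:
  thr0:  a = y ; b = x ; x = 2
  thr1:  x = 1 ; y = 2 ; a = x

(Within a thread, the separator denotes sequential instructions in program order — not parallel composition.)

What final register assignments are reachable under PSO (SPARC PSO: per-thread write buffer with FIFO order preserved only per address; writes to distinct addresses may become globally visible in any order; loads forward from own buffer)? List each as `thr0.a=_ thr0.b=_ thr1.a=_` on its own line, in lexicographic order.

thr0.a=0 thr0.b=0 thr1.a=1
thr0.a=0 thr0.b=0 thr1.a=2
thr0.a=0 thr0.b=1 thr1.a=1
thr0.a=0 thr0.b=1 thr1.a=2
thr0.a=2 thr0.b=0 thr1.a=1
thr0.a=2 thr0.b=0 thr1.a=2
thr0.a=2 thr0.b=1 thr1.a=1
thr0.a=2 thr0.b=1 thr1.a=2

outcome vector order: (thr0.a,thr0.b,thr1.a)
|PSO outcomes| = 8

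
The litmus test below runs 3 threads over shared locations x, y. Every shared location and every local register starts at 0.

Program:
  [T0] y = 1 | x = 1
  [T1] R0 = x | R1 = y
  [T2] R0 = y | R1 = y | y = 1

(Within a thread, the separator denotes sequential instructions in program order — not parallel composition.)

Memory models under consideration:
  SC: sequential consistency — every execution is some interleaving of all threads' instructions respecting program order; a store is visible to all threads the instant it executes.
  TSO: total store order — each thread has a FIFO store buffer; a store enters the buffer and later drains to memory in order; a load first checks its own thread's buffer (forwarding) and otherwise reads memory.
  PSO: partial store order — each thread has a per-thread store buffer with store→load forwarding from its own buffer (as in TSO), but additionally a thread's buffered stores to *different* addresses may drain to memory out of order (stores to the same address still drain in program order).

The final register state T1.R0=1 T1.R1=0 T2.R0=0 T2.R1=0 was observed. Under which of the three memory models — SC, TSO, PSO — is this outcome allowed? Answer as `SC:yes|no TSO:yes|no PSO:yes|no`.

outcome vector order: (T1.R0,T1.R1,T2.R0,T2.R1)
SC: 9 outcomes — {<0 0 0 0>, <0 0 0 1>, <0 0 1 1>, <0 1 0 0>, <0 1 0 1>, <0 1 1 1>, <1 1 0 0>, <1 1 0 1>, <1 1 1 1>}
TSO: 9 outcomes — {<0 0 0 0>, <0 0 0 1>, <0 0 1 1>, <0 1 0 0>, <0 1 0 1>, <0 1 1 1>, <1 1 0 0>, <1 1 0 1>, <1 1 1 1>}
PSO: 12 outcomes — {<0 0 0 0>, <0 0 0 1>, <0 0 1 1>, <0 1 0 0>, <0 1 0 1>, <0 1 1 1>, <1 0 0 0>, <1 0 0 1>, <1 0 1 1>, <1 1 0 0>, <1 1 0 1>, <1 1 1 1>}
target <1 0 0 0> ∈ {PSO}

SC:no TSO:no PSO:yes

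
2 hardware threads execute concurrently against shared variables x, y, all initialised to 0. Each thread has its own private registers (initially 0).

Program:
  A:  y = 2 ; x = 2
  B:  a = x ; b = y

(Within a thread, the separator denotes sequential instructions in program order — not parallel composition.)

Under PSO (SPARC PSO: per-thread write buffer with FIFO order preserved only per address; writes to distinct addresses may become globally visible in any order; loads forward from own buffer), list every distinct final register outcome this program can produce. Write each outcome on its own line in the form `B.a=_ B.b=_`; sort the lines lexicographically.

B.a=0 B.b=0
B.a=0 B.b=2
B.a=2 B.b=0
B.a=2 B.b=2

outcome vector order: (B.a,B.b)
|PSO outcomes| = 4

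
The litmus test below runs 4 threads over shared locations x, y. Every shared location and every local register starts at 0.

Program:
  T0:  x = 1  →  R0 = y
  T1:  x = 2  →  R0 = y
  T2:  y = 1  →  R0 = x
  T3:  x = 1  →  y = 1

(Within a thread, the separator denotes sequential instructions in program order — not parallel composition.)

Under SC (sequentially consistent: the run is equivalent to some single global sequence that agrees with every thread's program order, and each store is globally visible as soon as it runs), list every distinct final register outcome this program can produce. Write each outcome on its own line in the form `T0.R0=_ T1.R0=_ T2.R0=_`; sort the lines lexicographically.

outcome vector order: (T0.R0,T1.R0,T2.R0)
|SC outcomes| = 9

T0.R0=0 T1.R0=0 T2.R0=1
T0.R0=0 T1.R0=0 T2.R0=2
T0.R0=0 T1.R0=1 T2.R0=1
T0.R0=0 T1.R0=1 T2.R0=2
T0.R0=1 T1.R0=0 T2.R0=1
T0.R0=1 T1.R0=0 T2.R0=2
T0.R0=1 T1.R0=1 T2.R0=0
T0.R0=1 T1.R0=1 T2.R0=1
T0.R0=1 T1.R0=1 T2.R0=2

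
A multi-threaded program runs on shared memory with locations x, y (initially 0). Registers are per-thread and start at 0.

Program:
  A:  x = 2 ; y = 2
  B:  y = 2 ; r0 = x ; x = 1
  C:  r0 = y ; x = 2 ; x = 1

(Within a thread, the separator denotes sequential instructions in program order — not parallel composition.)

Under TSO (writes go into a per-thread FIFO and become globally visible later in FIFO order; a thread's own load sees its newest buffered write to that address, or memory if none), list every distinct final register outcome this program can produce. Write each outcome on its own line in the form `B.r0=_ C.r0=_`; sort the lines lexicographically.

outcome vector order: (B.r0,C.r0)
|TSO outcomes| = 6

B.r0=0 C.r0=0
B.r0=0 C.r0=2
B.r0=1 C.r0=0
B.r0=1 C.r0=2
B.r0=2 C.r0=0
B.r0=2 C.r0=2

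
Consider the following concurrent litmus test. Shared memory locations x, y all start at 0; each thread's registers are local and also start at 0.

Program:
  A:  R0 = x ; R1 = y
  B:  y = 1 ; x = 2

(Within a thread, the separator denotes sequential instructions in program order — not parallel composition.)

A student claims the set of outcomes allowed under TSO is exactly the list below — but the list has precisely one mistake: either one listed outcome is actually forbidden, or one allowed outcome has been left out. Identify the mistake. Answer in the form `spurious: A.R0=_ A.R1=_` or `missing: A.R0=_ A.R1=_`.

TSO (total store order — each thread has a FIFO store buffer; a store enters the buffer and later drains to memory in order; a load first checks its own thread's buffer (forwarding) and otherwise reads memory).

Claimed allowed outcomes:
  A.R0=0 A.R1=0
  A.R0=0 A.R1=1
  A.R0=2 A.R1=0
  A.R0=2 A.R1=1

spurious: A.R0=2 A.R1=0

outcome vector order: (A.R0,A.R1)
under TSO → 0/0, 0/1, 2/1
claimed∖TSO = {2/0}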